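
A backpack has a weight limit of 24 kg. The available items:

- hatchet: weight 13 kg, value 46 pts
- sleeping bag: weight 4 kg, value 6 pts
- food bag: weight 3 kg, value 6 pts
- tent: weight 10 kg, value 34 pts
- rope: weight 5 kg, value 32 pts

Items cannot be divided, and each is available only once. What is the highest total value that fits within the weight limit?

84 pts

Check high-value combinations within 24 kg:
- hatchet+food bag+rope: weight 13+3+5=21, value 46+6+32=84
- hatchet+sleeping bag+rope: weight 13+4+5=22, value 46+6+32=84
- hatchet+tent: weight 13+10=23, value 46+34=80
- hatchet+rope: weight 13+5=18, value 46+32=78
- sleeping bag+food bag+tent+rope: weight 4+3+10+5=22, value 6+6+34+32=78
Best: 84 pts.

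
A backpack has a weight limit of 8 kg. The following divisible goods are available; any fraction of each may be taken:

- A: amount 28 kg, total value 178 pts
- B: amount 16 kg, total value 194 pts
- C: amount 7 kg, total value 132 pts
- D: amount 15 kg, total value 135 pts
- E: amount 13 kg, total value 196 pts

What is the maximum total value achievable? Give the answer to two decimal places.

Take in order of value per unit:
- C (132/7 per unit): all 7 → value 132, running total 132.00
- E (196/13 per unit): 1 of 13 → value 1×196/13 = 15.0769, running total 147.08
Total 147.08.

147.08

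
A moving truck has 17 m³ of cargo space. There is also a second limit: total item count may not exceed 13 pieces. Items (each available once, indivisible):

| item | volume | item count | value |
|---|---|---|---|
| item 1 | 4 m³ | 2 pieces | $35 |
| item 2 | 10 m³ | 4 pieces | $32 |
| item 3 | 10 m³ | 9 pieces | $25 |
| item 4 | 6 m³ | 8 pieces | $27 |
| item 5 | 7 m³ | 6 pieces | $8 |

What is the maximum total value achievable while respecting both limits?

$67

Feasible sets respecting both limits:
- item 1+item 2: volume 14, item count 6, value 67
- item 1+item 4: volume 10, item count 10, value 62
- item 1+item 3: volume 14, item count 11, value 60
Best: $67.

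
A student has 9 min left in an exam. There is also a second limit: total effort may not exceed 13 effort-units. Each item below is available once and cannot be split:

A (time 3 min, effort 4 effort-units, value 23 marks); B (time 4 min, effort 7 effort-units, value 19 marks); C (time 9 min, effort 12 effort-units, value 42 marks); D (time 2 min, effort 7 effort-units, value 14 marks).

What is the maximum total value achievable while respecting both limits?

Feasible sets respecting both limits:
- A+B: time 7, effort 11, value 42
- C: time 9, effort 12, value 42
- A+D: time 5, effort 11, value 37
Best: 42 marks.

42 marks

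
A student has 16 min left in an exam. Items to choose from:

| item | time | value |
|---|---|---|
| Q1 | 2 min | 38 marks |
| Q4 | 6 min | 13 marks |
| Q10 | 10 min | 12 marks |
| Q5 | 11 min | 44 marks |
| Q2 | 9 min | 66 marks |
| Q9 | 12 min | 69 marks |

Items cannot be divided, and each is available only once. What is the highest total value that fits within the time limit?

107 marks

Check high-value combinations within 16 min:
- Q1+Q9: time 2+12=14, value 38+69=107
- Q1+Q2: time 2+9=11, value 38+66=104
- Q1+Q5: time 2+11=13, value 38+44=82
Best: 107 marks.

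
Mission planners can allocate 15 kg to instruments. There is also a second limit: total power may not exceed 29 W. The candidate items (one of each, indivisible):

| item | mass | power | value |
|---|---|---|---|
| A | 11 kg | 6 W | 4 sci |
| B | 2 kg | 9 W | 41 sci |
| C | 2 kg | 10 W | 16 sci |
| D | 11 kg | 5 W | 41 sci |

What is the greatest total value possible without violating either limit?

Feasible sets respecting both limits:
- B+C+D: mass 15, power 24, value 98
- B+D: mass 13, power 14, value 82
- A+B+C: mass 15, power 25, value 61
- B+C: mass 4, power 19, value 57
Best: 98 sci.

98 sci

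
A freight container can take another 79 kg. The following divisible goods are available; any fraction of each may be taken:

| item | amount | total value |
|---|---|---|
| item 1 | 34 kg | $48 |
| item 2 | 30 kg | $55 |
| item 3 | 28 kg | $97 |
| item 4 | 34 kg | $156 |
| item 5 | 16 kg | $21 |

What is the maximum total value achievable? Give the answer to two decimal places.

284.17

Take in order of value per unit:
- item 4 (156/34 per unit): all 34 → value 156, running total 156.00
- item 3 (97/28 per unit): all 28 → value 97, running total 253.00
- item 2 (55/30 per unit): 17 of 30 → value 17×55/30 = 31.1667, running total 284.17
Total 284.17.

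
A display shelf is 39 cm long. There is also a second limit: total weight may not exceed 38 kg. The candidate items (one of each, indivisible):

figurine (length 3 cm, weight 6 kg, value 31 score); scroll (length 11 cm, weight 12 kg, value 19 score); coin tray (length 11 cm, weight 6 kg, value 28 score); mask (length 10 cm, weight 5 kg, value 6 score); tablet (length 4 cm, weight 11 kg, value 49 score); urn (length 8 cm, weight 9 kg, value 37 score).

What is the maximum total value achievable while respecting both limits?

151 score

Feasible sets respecting both limits:
- figurine+coin tray+mask+tablet+urn: length 36, weight 37, value 151
- figurine+coin tray+tablet+urn: length 26, weight 32, value 145
- figurine+scroll+tablet+urn: length 26, weight 38, value 136
Best: 151 score.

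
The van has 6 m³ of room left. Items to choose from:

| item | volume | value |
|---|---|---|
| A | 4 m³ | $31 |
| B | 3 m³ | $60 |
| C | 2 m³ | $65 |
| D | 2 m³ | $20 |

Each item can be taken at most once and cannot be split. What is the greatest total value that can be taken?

$125

This is a 0/1 knapsack; check combinations near the capacity.
- B+C: volume 3+2=5, value 60+65=125
- A+C: volume 4+2=6, value 31+65=96
- C+D: volume 2+2=4, value 65+20=85
- B+D: volume 3+2=5, value 60+20=80
- C: volume 2, value 65
Best: $125.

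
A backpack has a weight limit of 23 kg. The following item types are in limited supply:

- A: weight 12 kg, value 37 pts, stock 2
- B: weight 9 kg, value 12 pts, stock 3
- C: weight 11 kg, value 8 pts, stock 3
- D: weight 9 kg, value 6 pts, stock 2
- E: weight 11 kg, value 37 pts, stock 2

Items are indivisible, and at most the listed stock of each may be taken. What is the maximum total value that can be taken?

74 pts

Best selections within weight 23 and stock limits:
- 2×E: weight 22, value 74
- 1×A + 1×E: weight 23, value 74
- 1×B + 1×E: weight 20, value 49
Best: 74 pts.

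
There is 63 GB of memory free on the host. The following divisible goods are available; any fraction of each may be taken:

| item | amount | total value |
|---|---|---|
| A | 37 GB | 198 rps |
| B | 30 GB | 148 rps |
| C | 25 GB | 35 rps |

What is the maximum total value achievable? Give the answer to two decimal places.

Take in order of value per unit:
- A (198/37 per unit): all 37 → value 198, running total 198.00
- B (148/30 per unit): 26 of 30 → value 26×148/30 = 128.2667, running total 326.27
Total 326.27.

326.27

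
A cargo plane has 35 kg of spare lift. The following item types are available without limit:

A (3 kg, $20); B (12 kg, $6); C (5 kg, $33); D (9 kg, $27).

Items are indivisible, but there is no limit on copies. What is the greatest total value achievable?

$233

Best value-per-unit is A at 20/3; filling with it alone gives 11×20 = 220.
Optimal mix: 10×A + 1×C → weight 35, value 233.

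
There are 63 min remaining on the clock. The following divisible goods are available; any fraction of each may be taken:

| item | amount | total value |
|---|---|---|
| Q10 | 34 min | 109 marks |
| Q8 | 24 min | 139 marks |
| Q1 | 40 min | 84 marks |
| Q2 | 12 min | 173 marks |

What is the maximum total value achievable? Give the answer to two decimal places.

Take in order of value per unit:
- Q2 (173/12 per unit): all 12 → value 173, running total 173.00
- Q8 (139/24 per unit): all 24 → value 139, running total 312.00
- Q10 (109/34 per unit): 27 of 34 → value 27×109/34 = 86.5588, running total 398.56
Total 398.56.

398.56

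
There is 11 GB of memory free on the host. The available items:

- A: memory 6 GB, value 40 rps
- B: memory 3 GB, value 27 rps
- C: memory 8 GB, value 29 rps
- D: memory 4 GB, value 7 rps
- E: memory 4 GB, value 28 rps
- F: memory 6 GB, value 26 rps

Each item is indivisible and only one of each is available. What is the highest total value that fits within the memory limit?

68 rps

Check high-value combinations within 11 GB:
- A+E: memory 6+4=10, value 40+28=68
- A+B: memory 6+3=9, value 40+27=67
- B+D+E: memory 3+4+4=11, value 27+7+28=62
- B+C: memory 3+8=11, value 27+29=56
Best: 68 rps.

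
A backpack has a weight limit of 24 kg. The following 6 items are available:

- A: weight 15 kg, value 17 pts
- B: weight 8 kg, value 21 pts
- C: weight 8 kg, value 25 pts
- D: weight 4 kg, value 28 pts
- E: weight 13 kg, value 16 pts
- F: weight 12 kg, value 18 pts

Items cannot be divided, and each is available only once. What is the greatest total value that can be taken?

74 pts

Check high-value combinations within 24 kg:
- B+C+D: weight 8+8+4=20, value 21+25+28=74
- C+D+F: weight 8+4+12=24, value 25+28+18=71
- B+D+F: weight 8+4+12=24, value 21+28+18=67
Best: 74 pts.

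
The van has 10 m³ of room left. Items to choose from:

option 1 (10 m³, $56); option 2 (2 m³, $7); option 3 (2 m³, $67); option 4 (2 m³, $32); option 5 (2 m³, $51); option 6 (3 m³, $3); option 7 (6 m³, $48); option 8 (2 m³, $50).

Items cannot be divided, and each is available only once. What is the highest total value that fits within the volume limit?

$207

Check high-value combinations within 10 m³:
- option 2+option 3+option 4+option 5+option 8: volume 2+2+2+2+2=10, value 7+67+32+51+50=207
- option 3+option 4+option 5+option 8: volume 2+2+2+2=8, value 67+32+51+50=200
- option 2+option 3+option 5+option 8: volume 2+2+2+2=8, value 7+67+51+50=175
- option 3+option 5+option 6+option 8: volume 2+2+3+2=9, value 67+51+3+50=171
Best: $207.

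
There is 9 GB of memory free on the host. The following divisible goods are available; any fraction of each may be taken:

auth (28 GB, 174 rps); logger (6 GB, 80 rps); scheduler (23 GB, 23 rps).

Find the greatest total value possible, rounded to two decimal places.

Take in order of value per unit:
- logger (80/6 per unit): all 6 → value 80, running total 80.00
- auth (174/28 per unit): 3 of 28 → value 3×174/28 = 18.6429, running total 98.64
Total 98.64.

98.64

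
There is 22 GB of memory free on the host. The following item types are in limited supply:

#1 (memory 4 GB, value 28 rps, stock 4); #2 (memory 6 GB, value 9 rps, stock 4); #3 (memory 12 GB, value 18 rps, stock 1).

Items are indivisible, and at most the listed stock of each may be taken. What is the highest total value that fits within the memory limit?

Top feasible selections:
- 4×#1 + 1×#2: memory 22, value 121
- 4×#1: memory 16, value 112
- 3×#1 + 1×#2: memory 18, value 93
- 3×#1: memory 12, value 84
Best: 121 rps.

121 rps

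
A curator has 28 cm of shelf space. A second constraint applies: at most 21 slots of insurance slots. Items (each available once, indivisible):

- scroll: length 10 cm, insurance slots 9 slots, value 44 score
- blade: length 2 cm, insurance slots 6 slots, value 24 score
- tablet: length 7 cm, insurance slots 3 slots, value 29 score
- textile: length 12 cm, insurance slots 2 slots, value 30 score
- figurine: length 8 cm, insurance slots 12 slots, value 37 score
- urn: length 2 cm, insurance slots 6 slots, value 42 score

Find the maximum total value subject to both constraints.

125 score

Feasible sets respecting both limits:
- blade+tablet+textile+urn: length 23, insurance slots 17, value 125
- scroll+textile+urn: length 24, insurance slots 17, value 116
- scroll+tablet+urn: length 19, insurance slots 18, value 115
- scroll+blade+urn: length 14, insurance slots 21, value 110
Best: 125 score.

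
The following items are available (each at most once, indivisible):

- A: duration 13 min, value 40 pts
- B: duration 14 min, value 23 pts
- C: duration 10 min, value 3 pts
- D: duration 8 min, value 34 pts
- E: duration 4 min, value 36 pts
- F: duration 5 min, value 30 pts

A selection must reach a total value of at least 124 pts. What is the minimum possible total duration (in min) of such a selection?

Subsets with value ≥ 124, sorted by total duration:
- A+D+E+F: duration 30, value 140
- A+B+E+F: duration 36, value 129
- A+B+D+E: duration 39, value 133
- A+C+D+E+F: duration 40, value 143
Minimum duration: 30 min.

30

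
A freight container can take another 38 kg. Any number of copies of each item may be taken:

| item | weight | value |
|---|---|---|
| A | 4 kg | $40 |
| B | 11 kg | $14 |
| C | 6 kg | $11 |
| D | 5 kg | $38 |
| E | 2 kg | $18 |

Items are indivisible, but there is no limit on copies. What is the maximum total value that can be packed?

$378

Best value-per-unit is A at 40/4; filling with it alone gives 9×40 = 360.
Optimal mix: 9×A + 1×E → weight 38, value 378.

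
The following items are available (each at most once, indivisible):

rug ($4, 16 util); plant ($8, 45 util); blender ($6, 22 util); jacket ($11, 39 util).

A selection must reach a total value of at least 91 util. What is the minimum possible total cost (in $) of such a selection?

Subsets with value ≥ 91, sorted by total cost:
- rug+plant+jacket: cost 23, value 100
- plant+blender+jacket: cost 25, value 106
- rug+plant+blender+jacket: cost 29, value 122
Minimum cost: 23 $.

23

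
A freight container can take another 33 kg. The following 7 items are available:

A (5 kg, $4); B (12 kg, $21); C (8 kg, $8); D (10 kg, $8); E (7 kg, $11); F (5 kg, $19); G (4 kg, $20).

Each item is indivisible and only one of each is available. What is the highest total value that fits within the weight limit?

$75

Check high-value combinations within 33 kg:
- A+B+E+F+G: weight 5+12+7+5+4=33, value 4+21+11+19+20=75
- B+E+F+G: weight 12+7+5+4=28, value 21+11+19+20=71
- B+C+F+G: weight 12+8+5+4=29, value 21+8+19+20=68
Best: $75.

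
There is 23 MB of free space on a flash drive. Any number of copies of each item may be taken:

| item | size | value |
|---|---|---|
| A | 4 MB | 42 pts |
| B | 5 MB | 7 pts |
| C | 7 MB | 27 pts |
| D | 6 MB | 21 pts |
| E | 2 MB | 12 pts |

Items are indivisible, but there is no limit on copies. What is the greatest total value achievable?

Best value-per-unit is A at 42/4; filling with it alone gives 5×42 = 210.
Optimal mix: 5×A + 1×E → size 22, value 222.

222 pts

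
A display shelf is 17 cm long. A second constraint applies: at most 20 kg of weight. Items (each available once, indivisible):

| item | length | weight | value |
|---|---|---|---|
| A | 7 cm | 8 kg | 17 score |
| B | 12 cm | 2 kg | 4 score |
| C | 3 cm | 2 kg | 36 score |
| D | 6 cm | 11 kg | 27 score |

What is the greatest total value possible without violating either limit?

Feasible sets respecting both limits:
- C+D: length 9, weight 13, value 63
- A+C: length 10, weight 10, value 53
- A+D: length 13, weight 19, value 44
Best: 63 score.

63 score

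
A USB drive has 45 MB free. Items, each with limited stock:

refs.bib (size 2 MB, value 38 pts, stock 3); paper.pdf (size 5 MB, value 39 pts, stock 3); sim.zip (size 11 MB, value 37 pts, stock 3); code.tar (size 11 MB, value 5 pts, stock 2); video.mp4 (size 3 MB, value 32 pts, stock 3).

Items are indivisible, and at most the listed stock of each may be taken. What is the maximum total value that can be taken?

Best selections within size 45 and stock limits:
- 3×refs.bib + 3×paper.pdf + 1×sim.zip + 3×video.mp4: size 41, value 364
- 3×refs.bib + 3×paper.pdf + 1×sim.zip + 2×video.mp4: size 38, value 332
- 3×refs.bib + 3×paper.pdf + 1×code.tar + 3×video.mp4: size 41, value 332
Best: 364 pts.

364 pts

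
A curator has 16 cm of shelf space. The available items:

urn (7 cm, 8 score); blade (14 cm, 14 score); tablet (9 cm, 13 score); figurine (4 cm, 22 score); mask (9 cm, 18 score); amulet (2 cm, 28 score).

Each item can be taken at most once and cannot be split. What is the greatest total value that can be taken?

Check high-value combinations within 16 cm:
- figurine+mask+amulet: length 4+9+2=15, value 22+18+28=68
- tablet+figurine+amulet: length 9+4+2=15, value 13+22+28=63
- urn+figurine+amulet: length 7+4+2=13, value 8+22+28=58
Best: 68 score.

68 score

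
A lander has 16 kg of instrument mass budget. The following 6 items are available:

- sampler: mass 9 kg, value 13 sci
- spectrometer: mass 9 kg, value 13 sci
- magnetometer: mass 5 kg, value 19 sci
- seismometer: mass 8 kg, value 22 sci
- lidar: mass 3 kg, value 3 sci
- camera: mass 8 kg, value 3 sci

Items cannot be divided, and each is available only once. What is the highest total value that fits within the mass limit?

44 sci

Check high-value combinations within 16 kg:
- magnetometer+seismometer+lidar: mass 5+8+3=16, value 19+22+3=44
- magnetometer+seismometer: mass 5+8=13, value 19+22=41
- sampler+magnetometer: mass 9+5=14, value 13+19=32
- spectrometer+magnetometer: mass 9+5=14, value 13+19=32
Best: 44 sci.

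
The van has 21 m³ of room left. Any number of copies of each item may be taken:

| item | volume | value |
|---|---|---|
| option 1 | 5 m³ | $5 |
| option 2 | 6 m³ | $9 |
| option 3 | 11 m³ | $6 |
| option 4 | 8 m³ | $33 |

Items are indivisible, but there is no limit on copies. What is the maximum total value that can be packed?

Best value-per-unit is option 4 at 33/8; filling with it alone gives 2×33 = 66.
Optimal mix: 1×option 1 + 2×option 4 → volume 21, value 71.

$71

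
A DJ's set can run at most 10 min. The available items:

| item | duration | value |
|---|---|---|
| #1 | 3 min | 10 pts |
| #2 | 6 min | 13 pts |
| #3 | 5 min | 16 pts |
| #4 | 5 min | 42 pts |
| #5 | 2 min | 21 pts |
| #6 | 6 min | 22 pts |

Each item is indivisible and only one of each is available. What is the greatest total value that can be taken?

73 pts

Check high-value combinations within 10 min:
- #1+#4+#5: duration 3+5+2=10, value 10+42+21=73
- #4+#5: duration 5+2=7, value 42+21=63
- #3+#4: duration 5+5=10, value 16+42=58
Best: 73 pts.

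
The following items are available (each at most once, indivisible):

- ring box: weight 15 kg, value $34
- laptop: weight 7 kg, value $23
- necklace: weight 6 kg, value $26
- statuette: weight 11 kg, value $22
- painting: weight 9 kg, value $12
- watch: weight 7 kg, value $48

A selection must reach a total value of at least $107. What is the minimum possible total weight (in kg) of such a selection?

28

Subsets with value ≥ 107, sorted by total weight:
- ring box+necklace+watch: weight 28, value 108
- laptop+necklace+painting+watch: weight 29, value 109
- laptop+necklace+statuette+watch: weight 31, value 119
Minimum weight: 28 kg.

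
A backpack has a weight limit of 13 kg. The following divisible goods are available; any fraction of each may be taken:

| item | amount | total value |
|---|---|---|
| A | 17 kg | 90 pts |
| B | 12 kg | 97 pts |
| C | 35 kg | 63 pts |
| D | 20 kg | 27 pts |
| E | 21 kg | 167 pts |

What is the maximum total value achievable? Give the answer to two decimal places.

104.95

Take in order of value per unit:
- B (97/12 per unit): all 12 → value 97, running total 97.00
- E (167/21 per unit): 1 of 21 → value 1×167/21 = 7.9524, running total 104.95
Total 104.95.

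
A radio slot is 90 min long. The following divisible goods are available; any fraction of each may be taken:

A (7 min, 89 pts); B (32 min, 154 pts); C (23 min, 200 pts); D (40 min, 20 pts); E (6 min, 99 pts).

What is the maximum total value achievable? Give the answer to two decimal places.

Take in order of value per unit:
- E (99/6 per unit): all 6 → value 99, running total 99.00
- A (89/7 per unit): all 7 → value 89, running total 188.00
- C (200/23 per unit): all 23 → value 200, running total 388.00
- B (154/32 per unit): all 32 → value 154, running total 542.00
- D (20/40 per unit): 22 of 40 → value 22×20/40 = 11.0000, running total 553.00
Total 553.00.

553.00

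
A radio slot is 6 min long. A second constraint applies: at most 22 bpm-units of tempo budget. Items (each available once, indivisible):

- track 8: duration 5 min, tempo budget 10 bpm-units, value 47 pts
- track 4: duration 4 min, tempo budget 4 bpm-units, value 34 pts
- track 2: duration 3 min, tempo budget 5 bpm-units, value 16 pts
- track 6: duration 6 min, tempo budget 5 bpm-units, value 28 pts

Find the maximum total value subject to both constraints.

47 pts

Feasible sets respecting both limits:
- track 8: duration 5, tempo budget 10, value 47
- track 4: duration 4, tempo budget 4, value 34
- track 6: duration 6, tempo budget 5, value 28
- track 2: duration 3, tempo budget 5, value 16
Best: 47 pts.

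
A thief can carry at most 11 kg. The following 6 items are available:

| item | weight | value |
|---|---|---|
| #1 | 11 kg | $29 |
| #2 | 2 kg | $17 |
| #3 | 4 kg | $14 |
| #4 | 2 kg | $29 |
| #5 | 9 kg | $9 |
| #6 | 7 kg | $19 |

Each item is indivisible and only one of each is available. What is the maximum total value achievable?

Check high-value combinations within 11 kg:
- #2+#4+#6: weight 2+2+7=11, value 17+29+19=65
- #2+#3+#4: weight 2+4+2=8, value 17+14+29=60
- #4+#6: weight 2+7=9, value 29+19=48
Best: $65.

$65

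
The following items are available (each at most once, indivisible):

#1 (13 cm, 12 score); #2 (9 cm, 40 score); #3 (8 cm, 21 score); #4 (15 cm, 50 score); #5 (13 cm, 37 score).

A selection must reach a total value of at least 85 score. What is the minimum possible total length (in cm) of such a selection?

Subsets with value ≥ 85, sorted by total length:
- #2+#4: length 24, value 90
- #4+#5: length 28, value 87
- #2+#3+#5: length 30, value 98
- #2+#3+#4: length 32, value 111
Minimum length: 24 cm.

24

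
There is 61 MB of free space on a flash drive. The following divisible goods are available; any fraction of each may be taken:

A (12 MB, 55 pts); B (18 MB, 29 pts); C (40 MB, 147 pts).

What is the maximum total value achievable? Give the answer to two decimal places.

216.50

Take in order of value per unit:
- A (55/12 per unit): all 12 → value 55, running total 55.00
- C (147/40 per unit): all 40 → value 147, running total 202.00
- B (29/18 per unit): 9 of 18 → value 9×29/18 = 14.5000, running total 216.50
Total 216.50.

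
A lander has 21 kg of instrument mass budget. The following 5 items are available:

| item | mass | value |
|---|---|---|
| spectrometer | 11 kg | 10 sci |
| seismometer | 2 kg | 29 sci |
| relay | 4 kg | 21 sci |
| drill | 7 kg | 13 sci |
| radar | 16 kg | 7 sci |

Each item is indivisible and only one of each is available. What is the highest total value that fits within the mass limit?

Check high-value combinations within 21 kg:
- seismometer+relay+drill: mass 2+4+7=13, value 29+21+13=63
- spectrometer+seismometer+relay: mass 11+2+4=17, value 10+29+21=60
- spectrometer+seismometer+drill: mass 11+2+7=20, value 10+29+13=52
- seismometer+relay: mass 2+4=6, value 29+21=50
- seismometer+drill: mass 2+7=9, value 29+13=42
Best: 63 sci.

63 sci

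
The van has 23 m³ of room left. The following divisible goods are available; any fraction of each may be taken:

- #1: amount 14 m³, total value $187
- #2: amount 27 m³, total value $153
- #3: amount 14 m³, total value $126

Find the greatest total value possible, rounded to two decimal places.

Take in order of value per unit:
- #1 (187/14 per unit): all 14 → value 187, running total 187.00
- #3 (126/14 per unit): 9 of 14 → value 9×126/14 = 81.0000, running total 268.00
Total 268.00.

268.00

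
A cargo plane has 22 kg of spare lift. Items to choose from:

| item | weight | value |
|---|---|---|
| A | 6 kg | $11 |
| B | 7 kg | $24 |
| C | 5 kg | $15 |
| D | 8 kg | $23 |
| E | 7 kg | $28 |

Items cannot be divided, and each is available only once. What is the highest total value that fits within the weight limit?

$75

Check high-value combinations within 22 kg:
- B+D+E: weight 7+8+7=22, value 24+23+28=75
- B+C+E: weight 7+5+7=19, value 24+15+28=67
- C+D+E: weight 5+8+7=20, value 15+23+28=66
Best: $75.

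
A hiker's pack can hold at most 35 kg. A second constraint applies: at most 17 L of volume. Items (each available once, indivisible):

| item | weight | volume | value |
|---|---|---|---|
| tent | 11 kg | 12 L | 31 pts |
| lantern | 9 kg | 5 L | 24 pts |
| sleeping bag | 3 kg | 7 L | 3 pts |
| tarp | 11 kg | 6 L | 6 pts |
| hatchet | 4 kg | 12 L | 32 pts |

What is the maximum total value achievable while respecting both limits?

Feasible sets respecting both limits:
- lantern+hatchet: weight 13, volume 17, value 56
- tent+lantern: weight 20, volume 17, value 55
- hatchet: weight 4, volume 12, value 32
- tent: weight 11, volume 12, value 31
Best: 56 pts.

56 pts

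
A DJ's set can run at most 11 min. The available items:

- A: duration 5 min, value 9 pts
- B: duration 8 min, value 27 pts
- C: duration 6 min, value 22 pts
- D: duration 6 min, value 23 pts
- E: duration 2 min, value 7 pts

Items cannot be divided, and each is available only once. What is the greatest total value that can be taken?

Check high-value combinations within 11 min:
- B+E: duration 8+2=10, value 27+7=34
- A+D: duration 5+6=11, value 9+23=32
- A+C: duration 5+6=11, value 9+22=31
Best: 34 pts.

34 pts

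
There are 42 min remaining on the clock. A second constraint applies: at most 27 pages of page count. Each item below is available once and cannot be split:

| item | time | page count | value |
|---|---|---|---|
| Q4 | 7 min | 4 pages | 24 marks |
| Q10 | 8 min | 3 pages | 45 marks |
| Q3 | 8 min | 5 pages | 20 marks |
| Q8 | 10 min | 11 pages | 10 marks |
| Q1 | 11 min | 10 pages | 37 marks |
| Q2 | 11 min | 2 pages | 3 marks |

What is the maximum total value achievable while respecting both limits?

126 marks

Feasible sets respecting both limits:
- Q4+Q10+Q3+Q1: time 34, page count 22, value 126
- Q4+Q10+Q1+Q2: time 37, page count 19, value 109
- Q4+Q10+Q1: time 26, page count 17, value 106
- Q10+Q3+Q1+Q2: time 38, page count 20, value 105
Best: 126 marks.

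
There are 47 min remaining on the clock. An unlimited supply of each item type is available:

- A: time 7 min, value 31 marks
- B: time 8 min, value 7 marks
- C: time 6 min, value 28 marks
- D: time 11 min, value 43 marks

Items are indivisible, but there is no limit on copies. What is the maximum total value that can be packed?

Best value-per-unit is C at 28/6; filling with it alone gives 7×28 = 196.
Optimal mix: 5×A + 2×C → time 47, value 211.

211 marks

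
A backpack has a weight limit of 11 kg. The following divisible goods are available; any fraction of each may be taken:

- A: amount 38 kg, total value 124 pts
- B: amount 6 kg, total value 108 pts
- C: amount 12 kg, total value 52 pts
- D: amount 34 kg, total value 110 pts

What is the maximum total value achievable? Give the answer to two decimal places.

129.67

Take in order of value per unit:
- B (108/6 per unit): all 6 → value 108, running total 108.00
- C (52/12 per unit): 5 of 12 → value 5×52/12 = 21.6667, running total 129.67
Total 129.67.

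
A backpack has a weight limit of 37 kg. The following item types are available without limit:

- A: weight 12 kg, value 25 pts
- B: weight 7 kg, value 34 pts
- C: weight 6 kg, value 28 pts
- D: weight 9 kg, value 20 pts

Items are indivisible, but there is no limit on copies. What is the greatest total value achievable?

174 pts

Best value-per-unit is B at 34/7; filling with it alone gives 5×34 = 170.
Optimal mix: 1×B + 5×C → weight 37, value 174.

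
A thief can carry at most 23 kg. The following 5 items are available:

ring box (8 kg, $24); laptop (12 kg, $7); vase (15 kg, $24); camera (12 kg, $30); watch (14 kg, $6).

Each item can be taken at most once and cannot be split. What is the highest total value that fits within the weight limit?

Check high-value combinations within 23 kg:
- ring box+camera: weight 8+12=20, value 24+30=54
- ring box+vase: weight 8+15=23, value 24+24=48
- ring box+laptop: weight 8+12=20, value 24+7=31
- camera: weight 12, value 30
Best: $54.

$54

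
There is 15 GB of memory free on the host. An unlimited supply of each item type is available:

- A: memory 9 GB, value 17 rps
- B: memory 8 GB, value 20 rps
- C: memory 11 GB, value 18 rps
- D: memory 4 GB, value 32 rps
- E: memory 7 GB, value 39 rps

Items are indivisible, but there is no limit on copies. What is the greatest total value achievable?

Best value-per-unit is D at 32/4; filling with it alone gives 3×32 = 96.
Optimal mix: 2×D + 1×E → memory 15, value 103.

103 rps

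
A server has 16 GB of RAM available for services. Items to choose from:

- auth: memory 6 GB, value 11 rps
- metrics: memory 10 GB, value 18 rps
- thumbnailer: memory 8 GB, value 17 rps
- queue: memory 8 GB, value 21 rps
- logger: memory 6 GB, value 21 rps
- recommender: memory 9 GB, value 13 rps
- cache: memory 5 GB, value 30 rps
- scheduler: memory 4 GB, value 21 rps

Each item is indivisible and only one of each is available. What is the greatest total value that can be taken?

72 rps

Check high-value combinations within 16 GB:
- logger+cache+scheduler: memory 6+5+4=15, value 21+30+21=72
- auth+cache+scheduler: memory 6+5+4=15, value 11+30+21=62
- auth+logger+scheduler: memory 6+6+4=16, value 11+21+21=53
Best: 72 rps.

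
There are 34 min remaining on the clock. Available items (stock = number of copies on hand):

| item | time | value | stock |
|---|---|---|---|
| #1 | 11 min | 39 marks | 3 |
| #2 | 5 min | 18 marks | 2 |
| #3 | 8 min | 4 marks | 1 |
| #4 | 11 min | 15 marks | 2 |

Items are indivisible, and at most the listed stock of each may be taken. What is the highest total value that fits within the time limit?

Best selections within time 34 and stock limits:
- 3×#1: time 33, value 117
- 2×#1 + 2×#2: time 32, value 114
- 2×#1 + 1×#2: time 27, value 96
Best: 117 marks.

117 marks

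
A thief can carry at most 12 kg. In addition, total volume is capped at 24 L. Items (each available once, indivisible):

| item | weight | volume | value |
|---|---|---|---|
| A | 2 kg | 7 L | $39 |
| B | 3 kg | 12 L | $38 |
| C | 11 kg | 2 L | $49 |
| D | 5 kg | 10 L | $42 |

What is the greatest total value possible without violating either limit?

$81

Feasible sets respecting both limits:
- A+D: weight 7, volume 17, value 81
- B+D: weight 8, volume 22, value 80
- A+B: weight 5, volume 19, value 77
- C: weight 11, volume 2, value 49
Best: $81.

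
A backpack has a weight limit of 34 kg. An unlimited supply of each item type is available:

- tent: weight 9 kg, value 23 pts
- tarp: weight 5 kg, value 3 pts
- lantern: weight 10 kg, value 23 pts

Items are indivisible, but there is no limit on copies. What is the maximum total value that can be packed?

Best value-per-unit is tent at 23/9; filling with it alone gives 3×23 = 69.
Optimal mix: 3×tent + 1×tarp → weight 32, value 72.

72 pts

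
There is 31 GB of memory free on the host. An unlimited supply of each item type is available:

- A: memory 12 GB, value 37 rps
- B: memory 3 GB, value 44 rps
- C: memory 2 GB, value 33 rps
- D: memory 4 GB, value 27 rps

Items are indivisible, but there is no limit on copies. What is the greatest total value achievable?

Best value-per-unit is C at 33/2; filling with it alone gives 15×33 = 495.
Optimal mix: 1×B + 14×C → memory 31, value 506.

506 rps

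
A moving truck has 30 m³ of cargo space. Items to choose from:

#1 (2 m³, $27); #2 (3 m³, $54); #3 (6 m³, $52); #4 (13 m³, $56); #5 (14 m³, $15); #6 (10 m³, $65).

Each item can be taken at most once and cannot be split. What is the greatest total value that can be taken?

$202

Check high-value combinations within 30 m³:
- #1+#2+#4+#6: volume 2+3+13+10=28, value 27+54+56+65=202
- #1+#2+#3+#6: volume 2+3+6+10=21, value 27+54+52+65=198
- #1+#2+#3+#4: volume 2+3+6+13=24, value 27+54+52+56=189
- #2+#4+#6: volume 3+13+10=26, value 54+56+65=175
- #3+#4+#6: volume 6+13+10=29, value 52+56+65=173
Best: $202.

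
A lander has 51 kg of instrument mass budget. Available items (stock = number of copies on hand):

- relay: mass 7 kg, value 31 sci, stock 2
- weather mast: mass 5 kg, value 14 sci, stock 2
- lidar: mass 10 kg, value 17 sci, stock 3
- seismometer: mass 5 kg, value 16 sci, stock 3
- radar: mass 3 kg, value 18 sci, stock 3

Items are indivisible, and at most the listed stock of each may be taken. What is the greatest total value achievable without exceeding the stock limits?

Best selections within mass 51 and stock limits:
- 2×relay + 2×weather mast + 3×seismometer + 3×radar: mass 48, value 192
- 2×relay + 1×lidar + 3×seismometer + 3×radar: mass 48, value 181
- 2×relay + 1×weather mast + 1×lidar + 2×seismometer + 3×radar: mass 48, value 179
- 2×relay + 1×weather mast + 3×seismometer + 3×radar: mass 43, value 178
Best: 192 sci.

192 sci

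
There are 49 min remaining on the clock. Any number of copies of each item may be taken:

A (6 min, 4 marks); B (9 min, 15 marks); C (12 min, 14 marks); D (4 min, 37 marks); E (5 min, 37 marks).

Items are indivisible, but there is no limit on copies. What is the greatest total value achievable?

444 marks

Best value-per-unit is D at 37/4, and filling with it alone uses time 12×4=48. No mix of the others beats 12×37 = 444.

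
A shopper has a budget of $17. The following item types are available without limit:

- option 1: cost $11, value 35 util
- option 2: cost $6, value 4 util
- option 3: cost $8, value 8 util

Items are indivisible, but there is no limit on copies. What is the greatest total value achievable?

Best value-per-unit is option 1 at 35/11; filling with it alone gives 1×35 = 35.
Optimal mix: 1×option 1 + 1×option 2 → cost 17, value 39.

39 util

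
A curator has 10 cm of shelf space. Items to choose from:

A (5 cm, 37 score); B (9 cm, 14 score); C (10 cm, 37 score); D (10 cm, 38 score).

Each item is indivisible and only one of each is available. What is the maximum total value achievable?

38 score

Check high-value combinations within 10 cm:
- D: length 10, value 38
- A: length 5, value 37
- C: length 10, value 37
- B: length 9, value 14
Best: 38 score.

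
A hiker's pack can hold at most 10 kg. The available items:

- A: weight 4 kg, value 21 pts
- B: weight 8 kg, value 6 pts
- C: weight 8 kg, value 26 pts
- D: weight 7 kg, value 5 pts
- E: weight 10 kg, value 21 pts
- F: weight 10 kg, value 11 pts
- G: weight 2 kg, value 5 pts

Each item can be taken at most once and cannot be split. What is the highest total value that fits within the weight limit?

Check high-value combinations within 10 kg:
- C+G: weight 8+2=10, value 26+5=31
- A+G: weight 4+2=6, value 21+5=26
- C: weight 8, value 26
- A: weight 4, value 21
Best: 31 pts.

31 pts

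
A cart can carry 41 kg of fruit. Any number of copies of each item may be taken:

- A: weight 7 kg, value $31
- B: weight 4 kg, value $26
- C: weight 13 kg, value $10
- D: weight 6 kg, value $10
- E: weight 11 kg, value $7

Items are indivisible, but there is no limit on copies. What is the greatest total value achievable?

$260

Best value-per-unit is B at 26/4, and filling with it alone uses weight 10×4=40. No mix of the others beats 10×26 = 260.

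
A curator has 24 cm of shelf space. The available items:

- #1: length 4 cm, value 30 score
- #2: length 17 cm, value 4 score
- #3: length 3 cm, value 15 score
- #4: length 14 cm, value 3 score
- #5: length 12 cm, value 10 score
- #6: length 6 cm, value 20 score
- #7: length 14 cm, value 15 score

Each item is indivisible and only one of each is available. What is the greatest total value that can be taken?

65 score

Check high-value combinations within 24 cm:
- #1+#3+#6: length 4+3+6=13, value 30+15+20=65
- #1+#6+#7: length 4+6+14=24, value 30+20+15=65
- #1+#3+#7: length 4+3+14=21, value 30+15+15=60
- #1+#5+#6: length 4+12+6=22, value 30+10+20=60
- #1+#3+#5: length 4+3+12=19, value 30+15+10=55
Best: 65 score.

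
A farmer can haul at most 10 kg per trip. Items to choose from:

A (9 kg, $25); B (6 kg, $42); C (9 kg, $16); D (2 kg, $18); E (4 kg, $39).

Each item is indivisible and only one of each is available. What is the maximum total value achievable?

$81

Check high-value combinations within 10 kg:
- B+E: weight 6+4=10, value 42+39=81
- B+D: weight 6+2=8, value 42+18=60
- D+E: weight 2+4=6, value 18+39=57
Best: $81.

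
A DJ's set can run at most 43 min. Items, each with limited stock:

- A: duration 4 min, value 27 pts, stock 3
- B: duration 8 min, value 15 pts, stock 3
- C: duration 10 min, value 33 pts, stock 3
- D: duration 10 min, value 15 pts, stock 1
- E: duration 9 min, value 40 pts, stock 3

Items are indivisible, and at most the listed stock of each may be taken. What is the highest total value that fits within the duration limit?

Best selections within duration 43 and stock limits:
- 3×A + 3×E: duration 39, value 201
- 3×A + 1×C + 2×E: duration 40, value 194
Best: 201 pts.

201 pts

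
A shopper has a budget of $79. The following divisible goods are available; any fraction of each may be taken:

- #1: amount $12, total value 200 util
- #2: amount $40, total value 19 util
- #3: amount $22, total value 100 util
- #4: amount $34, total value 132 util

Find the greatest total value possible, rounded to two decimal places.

437.23

Take in order of value per unit:
- #1 (200/12 per unit): all 12 → value 200, running total 200.00
- #3 (100/22 per unit): all 22 → value 100, running total 300.00
- #4 (132/34 per unit): all 34 → value 132, running total 432.00
- #2 (19/40 per unit): 11 of 40 → value 11×19/40 = 5.2250, running total 437.23
Total 437.23.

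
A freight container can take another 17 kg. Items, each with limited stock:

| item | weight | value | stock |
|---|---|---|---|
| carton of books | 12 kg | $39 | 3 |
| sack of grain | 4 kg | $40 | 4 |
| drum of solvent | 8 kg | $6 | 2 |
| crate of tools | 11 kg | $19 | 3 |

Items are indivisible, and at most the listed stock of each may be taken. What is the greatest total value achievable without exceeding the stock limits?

Top feasible selections:
- 4×sack of grain: weight 16, value 160
- 3×sack of grain: weight 12, value 120
Best: $160.

$160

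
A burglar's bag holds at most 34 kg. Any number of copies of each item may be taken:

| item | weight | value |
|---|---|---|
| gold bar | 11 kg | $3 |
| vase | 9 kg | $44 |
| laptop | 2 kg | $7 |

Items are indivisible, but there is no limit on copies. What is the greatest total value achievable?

$153

Best value-per-unit is vase at 44/9; filling with it alone gives 3×44 = 132.
Optimal mix: 3×vase + 3×laptop → weight 33, value 153.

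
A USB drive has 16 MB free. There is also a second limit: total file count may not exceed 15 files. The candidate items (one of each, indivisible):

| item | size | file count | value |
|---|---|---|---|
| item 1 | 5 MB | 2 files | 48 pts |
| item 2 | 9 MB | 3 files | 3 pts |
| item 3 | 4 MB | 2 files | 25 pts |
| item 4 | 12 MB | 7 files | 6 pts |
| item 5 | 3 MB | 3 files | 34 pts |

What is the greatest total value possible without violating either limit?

Feasible sets respecting both limits:
- item 1+item 3+item 5: size 12, file count 7, value 107
- item 1+item 5: size 8, file count 5, value 82
- item 1+item 3: size 9, file count 4, value 73
Best: 107 pts.

107 pts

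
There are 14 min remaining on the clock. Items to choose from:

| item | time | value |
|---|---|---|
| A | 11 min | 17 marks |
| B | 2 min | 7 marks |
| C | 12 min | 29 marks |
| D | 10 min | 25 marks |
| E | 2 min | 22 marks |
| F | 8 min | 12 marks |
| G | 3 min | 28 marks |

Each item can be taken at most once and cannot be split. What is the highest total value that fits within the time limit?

Check high-value combinations within 14 min:
- E+F+G: time 2+8+3=13, value 22+12+28=62
- B+E+G: time 2+2+3=7, value 7+22+28=57
- B+D+E: time 2+10+2=14, value 7+25+22=54
- D+G: time 10+3=13, value 25+28=53
- C+E: time 12+2=14, value 29+22=51
Best: 62 marks.

62 marks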